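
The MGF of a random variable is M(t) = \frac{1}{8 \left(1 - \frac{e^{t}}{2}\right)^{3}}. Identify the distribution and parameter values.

The MGF M(t) = \frac{1}{8 \left(1 - \frac{e^{t}}{2}\right)^{3}} is the standard form for the NegativeBinomial distribution.
Comparing with the known MGF formula identifies: NegBin(r=3, p=1/2), X = failures before r-th success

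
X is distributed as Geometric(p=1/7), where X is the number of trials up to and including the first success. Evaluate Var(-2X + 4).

For X ~ Geometric(p=1/7), where X is the number of trials up to and including the first success:
Var(X) = 42
Var(-2X + 4) = (-2)² × Var(X) = 4 × 42 = 168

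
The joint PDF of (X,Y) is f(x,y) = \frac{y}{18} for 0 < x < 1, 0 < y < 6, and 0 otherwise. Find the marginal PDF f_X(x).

f_X(x) = ∫_0^6 f(x,y) dy
= ∫_0^6 \frac{y}{18} dy
= 1 for 0 < x < 1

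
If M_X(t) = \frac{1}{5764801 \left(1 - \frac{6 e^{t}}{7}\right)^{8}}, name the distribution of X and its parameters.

The MGF M(t) = \frac{1}{5764801 \left(1 - \frac{6 e^{t}}{7}\right)^{8}} is the standard form for the NegativeBinomial distribution.
Comparing with the known MGF formula identifies: NegBin(r=8, p=1/7), X = failures before r-th success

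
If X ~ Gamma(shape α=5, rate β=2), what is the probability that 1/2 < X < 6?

P(1/2 < X < 6) = ∫_{1/2}^{6} f(x) dx
where f(x) = \frac{4 x^{4} e^{- 2 x}}{3}
= \frac{-29688 + 65 e^{11}}{24 e^{12}}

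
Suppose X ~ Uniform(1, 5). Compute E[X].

For X ~ Uniform(1, 5), the expected value is:
E[X] = 3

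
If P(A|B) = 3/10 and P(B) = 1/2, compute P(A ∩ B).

By definition, P(A|B) = P(A ∩ B) / P(B)
So P(A ∩ B) = P(A|B) × P(B)
= 3/10 × 1/2
= 3/20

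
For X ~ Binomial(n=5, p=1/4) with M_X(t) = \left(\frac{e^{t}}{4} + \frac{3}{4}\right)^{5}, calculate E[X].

To find E[X], compute M^(1)(0):
M^(1)(t) = \frac{5 \left(\frac{e^{t}}{4} + \frac{3}{4}\right)^{4} e^{t}}{4}
M^(1)(0) = \frac{5}{4}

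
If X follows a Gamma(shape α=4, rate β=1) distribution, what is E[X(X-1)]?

E[X(X-1)] = E[X² - X] = E[X²] - E[X]
E[X] = 4
E[X²] = Var(X) + (E[X])² = 4 + (4)² = 20
E[X(X-1)] = 20 - 4 = 16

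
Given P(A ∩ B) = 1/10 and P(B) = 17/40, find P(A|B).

P(A|B) = P(A ∩ B) / P(B)
= (1/10) / (17/40)
= 4/17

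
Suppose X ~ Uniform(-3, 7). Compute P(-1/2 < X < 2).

P(-1/2 < X < 2) = ∫_{-1/2}^{2} f(x) dx
where f(x) = \frac{1}{10}
= \frac{1}{4}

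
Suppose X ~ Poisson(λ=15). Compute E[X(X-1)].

E[X(X-1)] = E[X² - X] = E[X²] - E[X]
E[X] = 15
E[X²] = Var(X) + (E[X])² = 15 + (15)² = 240
E[X(X-1)] = 240 - 15 = 225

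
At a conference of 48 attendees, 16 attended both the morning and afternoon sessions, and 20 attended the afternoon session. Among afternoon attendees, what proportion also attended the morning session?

P(A ∩ B) = 16/48 = 1/3
P(B) = 20/48 = 5/12
P(A|B) = P(A ∩ B) / P(B) = (1/3) / (5/12) = 4/5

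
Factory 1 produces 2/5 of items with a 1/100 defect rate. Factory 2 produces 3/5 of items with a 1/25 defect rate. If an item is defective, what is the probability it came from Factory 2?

Using Bayes' theorem:
P(F1) = 2/5, P(D|F1) = 1/100
P(F2) = 3/5, P(D|F2) = 1/25
P(D) = P(D|F1)P(F1) + P(D|F2)P(F2)
     = \frac{7}{250}
P(F2|D) = P(D|F2)P(F2) / P(D)
= \frac{6}{7}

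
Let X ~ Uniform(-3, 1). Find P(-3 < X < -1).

P(-3 < X < -1) = ∫_{-3}^{-1} f(x) dx
where f(x) = \frac{1}{4}
= \frac{1}{2}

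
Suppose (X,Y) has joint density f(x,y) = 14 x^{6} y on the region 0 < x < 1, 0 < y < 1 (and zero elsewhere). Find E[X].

E[X] = ∫_0^1 ∫_0^1 x × f(x,y) dy dx
= ∫_0^1 ∫_0^1 x × (14 x^{6} y) dy dx
= \frac{7}{8}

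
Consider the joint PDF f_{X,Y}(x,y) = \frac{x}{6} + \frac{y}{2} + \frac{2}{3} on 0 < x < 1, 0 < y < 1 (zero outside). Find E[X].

E[X] = ∫_0^1 ∫_0^1 x × f(x,y) dy dx
= ∫_0^1 ∫_0^1 x × (\frac{x}{6} + \frac{y}{2} + \frac{2}{3}) dy dx
= \frac{37}{72}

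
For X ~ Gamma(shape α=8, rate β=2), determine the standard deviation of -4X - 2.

For X ~ Gamma(shape α=8, rate β=2):
Var(X) = 2
SD(X) = √(Var(X)) = √(2) = \sqrt{2}
SD(-4X - 2) = |-4| × SD(X) = 4 × \sqrt{2} = 4 \sqrt{2}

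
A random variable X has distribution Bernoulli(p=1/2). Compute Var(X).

For X ~ Bernoulli(p=1/2):
Var(X) = \frac{1}{4}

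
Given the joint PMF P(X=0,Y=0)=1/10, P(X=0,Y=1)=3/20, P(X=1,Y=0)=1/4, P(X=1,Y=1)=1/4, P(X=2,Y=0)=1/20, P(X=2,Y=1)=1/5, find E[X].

First find marginal of X:
P(X=0) = 1/4
P(X=1) = 1/2
P(X=2) = 1/4
E[X] = 0 × 1/4 + 1 × 1/2 + 2 × 1/4 = 1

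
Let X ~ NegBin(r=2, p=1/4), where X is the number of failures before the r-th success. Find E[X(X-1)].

E[X(X-1)] = E[X² - X] = E[X²] - E[X]
E[X] = 6
E[X²] = Var(X) + (E[X])² = 24 + (6)² = 60
E[X(X-1)] = 60 - 6 = 54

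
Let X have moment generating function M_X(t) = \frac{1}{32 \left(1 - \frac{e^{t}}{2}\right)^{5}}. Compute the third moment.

To find E[X^3], compute M^(3)(0):
M^(1)(t) = \frac{5 e^{t}}{64 \left(1 - \frac{e^{t}}{2}\right)^{6}}
M^(2)(t) = \frac{5 e^{t}}{64 \left(1 - \frac{e^{t}}{2}\right)^{6}} + \frac{15 e^{2 t}}{64 \left(1 - \frac{e^{t}}{2}\right)^{7}}
M^(3)(t) = \frac{5 e^{t}}{64 \left(1 - \frac{e^{t}}{2}\right)^{6}} + \frac{45 e^{2 t}}{64 \left(1 - \frac{e^{t}}{2}\right)^{7}} + \frac{105 e^{3 t}}{128 \left(1 - \frac{e^{t}}{2}\right)^{8}}
M^(3)(0) = 305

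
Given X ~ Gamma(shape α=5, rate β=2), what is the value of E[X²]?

Using the identity E[X²] = Var(X) + (E[X])²:
E[X] = \frac{5}{2}
Var(X) = \frac{5}{4}
E[X²] = \frac{5}{4} + (\frac{5}{2})²
= \frac{15}{2}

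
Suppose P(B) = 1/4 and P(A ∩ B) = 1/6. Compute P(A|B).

P(A|B) = P(A ∩ B) / P(B)
= (1/6) / (1/4)
= 2/3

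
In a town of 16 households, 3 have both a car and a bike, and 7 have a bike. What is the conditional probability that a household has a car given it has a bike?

P(A ∩ B) = 3/16
P(B) = 7/16
P(A|B) = P(A ∩ B) / P(B) = (3/16) / (7/16) = 3/7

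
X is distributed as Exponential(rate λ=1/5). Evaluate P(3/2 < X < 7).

P(3/2 < X < 7) = ∫_{3/2}^{7} f(x) dx
where f(x) = \frac{e^{- \frac{x}{5}}}{5}
= - \frac{1}{e^{\frac{7}{5}}} + e^{- \frac{3}{10}}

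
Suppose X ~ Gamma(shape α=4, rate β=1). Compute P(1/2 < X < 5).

P(1/2 < X < 5) = ∫_{1/2}^{5} f(x) dx
where f(x) = \frac{x^{3} e^{- x}}{6}
= - \frac{118}{3 e^{5}} + \frac{79}{48 e^{\frac{1}{2}}}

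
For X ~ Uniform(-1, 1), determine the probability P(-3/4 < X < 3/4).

P(-3/4 < X < 3/4) = ∫_{-3/4}^{3/4} f(x) dx
where f(x) = \frac{1}{2}
= \frac{3}{4}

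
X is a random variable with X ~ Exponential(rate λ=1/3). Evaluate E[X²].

Using the identity E[X²] = Var(X) + (E[X])²:
E[X] = 3
Var(X) = 9
E[X²] = 9 + (3)²
= 18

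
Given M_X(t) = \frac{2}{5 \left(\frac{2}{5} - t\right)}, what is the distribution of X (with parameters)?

The MGF M(t) = \frac{2}{5 \left(\frac{2}{5} - t\right)} is the standard form for the Exponential distribution.
Comparing with the known MGF formula identifies: Exponential(rate λ=2/5)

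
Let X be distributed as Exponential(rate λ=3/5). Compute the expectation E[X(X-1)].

E[X(X-1)] = E[X² - X] = E[X²] - E[X]
E[X] = \frac{5}{3}
E[X²] = Var(X) + (E[X])² = \frac{25}{9} + (\frac{5}{3})² = \frac{50}{9}
E[X(X-1)] = \frac{50}{9} - \frac{5}{3} = \frac{35}{9}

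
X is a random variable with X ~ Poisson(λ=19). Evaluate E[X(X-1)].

E[X(X-1)] = E[X² - X] = E[X²] - E[X]
E[X] = 19
E[X²] = Var(X) + (E[X])² = 19 + (19)² = 380
E[X(X-1)] = 380 - 19 = 361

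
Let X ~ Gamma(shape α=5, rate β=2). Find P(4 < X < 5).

P(4 < X < 5) = ∫_{4}^{5} f(x) dx
where f(x) = \frac{4 x^{4} e^{- 2 x}}{3}
= \frac{-1933 + 891 e^{2}}{3 e^{10}}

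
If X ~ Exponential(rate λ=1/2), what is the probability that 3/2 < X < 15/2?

P(3/2 < X < 15/2) = ∫_{3/2}^{15/2} f(x) dx
where f(x) = \frac{e^{- \frac{x}{2}}}{2}
= - \frac{1 - e^{3}}{e^{\frac{15}{4}}}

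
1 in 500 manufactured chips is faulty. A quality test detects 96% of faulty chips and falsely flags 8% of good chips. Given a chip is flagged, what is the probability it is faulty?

Let D = the rare event, + = positive/flagged.
P(D) = 1/500
P(+|D) = 96/100 = 24/25
P(+|D') = 8/100 = 2/25
P(+) = P(+|D)P(D) + P(+|D')P(D')
     = \frac{24}{25} × \frac{1}{500} + \frac{2}{25} × \frac{499}{500}
     = \frac{511}{6250}
P(D|+) = P(+|D)P(D)/P(+) = \frac{12}{511}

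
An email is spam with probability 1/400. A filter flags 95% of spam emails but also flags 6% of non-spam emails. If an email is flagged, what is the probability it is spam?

Let D = the rare event, + = positive/flagged.
P(D) = 1/400
P(+|D) = 95/100 = 19/20
P(+|D') = 6/100 = 3/50
P(+) = P(+|D)P(D) + P(+|D')P(D')
     = \frac{19}{20} × \frac{1}{400} + \frac{3}{50} × \frac{399}{400}
     = \frac{2489}{40000}
P(D|+) = P(+|D)P(D)/P(+) = \frac{5}{131}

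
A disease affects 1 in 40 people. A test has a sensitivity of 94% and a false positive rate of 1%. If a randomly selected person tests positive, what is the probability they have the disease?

Let D = the rare event, + = positive/flagged.
P(D) = 1/40
P(+|D) = 94/100 = 47/50
P(+|D') = 1/100
P(+) = P(+|D)P(D) + P(+|D')P(D')
     = \frac{47}{50} × \frac{1}{40} + \frac{1}{100} × \frac{39}{40}
     = \frac{133}{4000}
P(D|+) = P(+|D)P(D)/P(+) = \frac{94}{133}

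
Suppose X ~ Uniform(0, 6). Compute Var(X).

For X ~ Uniform(0, 6):
Var(X) = 3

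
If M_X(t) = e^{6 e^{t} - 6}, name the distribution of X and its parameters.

The MGF M(t) = e^{6 e^{t} - 6} is the standard form for the Poisson distribution.
Comparing with the known MGF formula identifies: Poisson(λ=6)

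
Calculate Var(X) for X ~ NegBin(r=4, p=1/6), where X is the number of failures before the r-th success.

For X ~ NegBin(r=4, p=1/6), where X is the number of failures before the r-th success:
Var(X) = 120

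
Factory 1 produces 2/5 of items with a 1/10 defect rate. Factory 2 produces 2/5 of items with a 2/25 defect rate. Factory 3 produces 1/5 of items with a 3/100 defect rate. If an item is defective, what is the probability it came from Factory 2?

Using Bayes' theorem:
P(F1) = 2/5, P(D|F1) = 1/10
P(F2) = 2/5, P(D|F2) = 2/25
P(F3) = 1/5, P(D|F3) = 3/100
P(D) = P(D|F1)P(F1) + P(D|F2)P(F2) + P(D|F3)P(F3)
     = \frac{39}{500}
P(F2|D) = P(D|F2)P(F2) / P(D)
= \frac{16}{39}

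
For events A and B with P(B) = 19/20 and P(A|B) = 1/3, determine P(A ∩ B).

By definition, P(A|B) = P(A ∩ B) / P(B)
So P(A ∩ B) = P(A|B) × P(B)
= 1/3 × 19/20
= 19/60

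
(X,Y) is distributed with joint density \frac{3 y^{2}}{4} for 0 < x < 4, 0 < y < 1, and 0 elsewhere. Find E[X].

f_X(x) = ∫_0^1 \frac{3 y^{2}}{4} dy = \frac{1}{4}
E[X] = ∫_0^4 x × (\frac{1}{4}) dx = 2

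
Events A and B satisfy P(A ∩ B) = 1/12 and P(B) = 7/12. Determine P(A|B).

P(A|B) = P(A ∩ B) / P(B)
= (1/12) / (7/12)
= 1/7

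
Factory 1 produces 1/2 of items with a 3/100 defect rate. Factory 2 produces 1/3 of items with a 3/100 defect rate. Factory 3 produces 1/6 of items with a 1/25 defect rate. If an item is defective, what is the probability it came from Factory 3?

Using Bayes' theorem:
P(F1) = 1/2, P(D|F1) = 3/100
P(F2) = 1/3, P(D|F2) = 3/100
P(F3) = 1/6, P(D|F3) = 1/25
P(D) = P(D|F1)P(F1) + P(D|F2)P(F2) + P(D|F3)P(F3)
     = \frac{19}{600}
P(F3|D) = P(D|F3)P(F3) / P(D)
= \frac{4}{19}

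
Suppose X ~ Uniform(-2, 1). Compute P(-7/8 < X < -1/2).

P(-7/8 < X < -1/2) = ∫_{-7/8}^{-1/2} f(x) dx
where f(x) = \frac{1}{3}
= \frac{1}{8}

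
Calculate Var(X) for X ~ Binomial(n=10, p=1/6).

For X ~ Binomial(n=10, p=1/6):
Var(X) = \frac{25}{18}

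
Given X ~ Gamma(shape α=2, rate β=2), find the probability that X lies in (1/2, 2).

P(1/2 < X < 2) = ∫_{1/2}^{2} f(x) dx
where f(x) = 4 x e^{- 2 x}
= \frac{-5 + 2 e^{3}}{e^{4}}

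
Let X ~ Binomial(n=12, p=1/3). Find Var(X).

For X ~ Binomial(n=12, p=1/3):
Var(X) = \frac{8}{3}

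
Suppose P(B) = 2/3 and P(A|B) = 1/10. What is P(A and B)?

By definition, P(A|B) = P(A ∩ B) / P(B)
So P(A ∩ B) = P(A|B) × P(B)
= 1/10 × 2/3
= 1/15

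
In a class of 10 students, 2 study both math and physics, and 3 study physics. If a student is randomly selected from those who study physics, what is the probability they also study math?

P(A ∩ B) = 2/10 = 1/5
P(B) = 3/10
P(A|B) = P(A ∩ B) / P(B) = (1/5) / (3/10) = 2/3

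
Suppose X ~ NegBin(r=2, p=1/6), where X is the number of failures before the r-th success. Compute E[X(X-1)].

E[X(X-1)] = E[X² - X] = E[X²] - E[X]
E[X] = 10
E[X²] = Var(X) + (E[X])² = 60 + (10)² = 160
E[X(X-1)] = 160 - 10 = 150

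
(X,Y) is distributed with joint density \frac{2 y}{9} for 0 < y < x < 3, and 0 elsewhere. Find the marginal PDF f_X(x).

f_X(x) = ∫_0^x \frac{2 y}{9} dy = \frac{x^{2}}{9}
for 0 < x < 3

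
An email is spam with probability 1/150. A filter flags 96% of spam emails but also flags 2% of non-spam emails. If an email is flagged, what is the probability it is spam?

Let D = the rare event, + = positive/flagged.
P(D) = 1/150
P(+|D) = 96/100 = 24/25
P(+|D') = 2/100 = 1/50
P(+) = P(+|D)P(D) + P(+|D')P(D')
     = \frac{24}{25} × \frac{1}{150} + \frac{1}{50} × \frac{149}{150}
     = \frac{197}{7500}
P(D|+) = P(+|D)P(D)/P(+) = \frac{48}{197}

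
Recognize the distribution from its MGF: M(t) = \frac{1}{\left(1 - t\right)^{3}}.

The MGF M(t) = \frac{1}{\left(1 - t\right)^{3}} is the standard form for the Gamma distribution.
Comparing with the known MGF formula identifies: Gamma(shape α=3, rate β=1)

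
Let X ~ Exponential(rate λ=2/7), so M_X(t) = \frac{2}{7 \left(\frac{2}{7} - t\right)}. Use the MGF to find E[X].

To find E[X], compute M^(1)(0):
M^(1)(t) = \frac{2}{7 \left(\frac{2}{7} - t\right)^{2}}
M^(1)(0) = \frac{7}{2}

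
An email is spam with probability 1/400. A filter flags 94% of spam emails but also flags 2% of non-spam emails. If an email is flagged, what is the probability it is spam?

Let D = the rare event, + = positive/flagged.
P(D) = 1/400
P(+|D) = 94/100 = 47/50
P(+|D') = 2/100 = 1/50
P(+) = P(+|D)P(D) + P(+|D')P(D')
     = \frac{47}{50} × \frac{1}{400} + \frac{1}{50} × \frac{399}{400}
     = \frac{223}{10000}
P(D|+) = P(+|D)P(D)/P(+) = \frac{47}{446}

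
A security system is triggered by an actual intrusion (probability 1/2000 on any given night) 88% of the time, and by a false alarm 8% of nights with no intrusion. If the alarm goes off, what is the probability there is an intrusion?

Let D = the rare event, + = positive/flagged.
P(D) = 1/2000
P(+|D) = 88/100 = 22/25
P(+|D') = 8/100 = 2/25
P(+) = P(+|D)P(D) + P(+|D')P(D')
     = \frac{22}{25} × \frac{1}{2000} + \frac{2}{25} × \frac{1999}{2000}
     = \frac{201}{2500}
P(D|+) = P(+|D)P(D)/P(+) = \frac{11}{2010}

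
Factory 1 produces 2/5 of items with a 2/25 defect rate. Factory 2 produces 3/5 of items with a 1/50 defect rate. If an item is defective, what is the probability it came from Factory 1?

Using Bayes' theorem:
P(F1) = 2/5, P(D|F1) = 2/25
P(F2) = 3/5, P(D|F2) = 1/50
P(D) = P(D|F1)P(F1) + P(D|F2)P(F2)
     = \frac{11}{250}
P(F1|D) = P(D|F1)P(F1) / P(D)
= \frac{8}{11}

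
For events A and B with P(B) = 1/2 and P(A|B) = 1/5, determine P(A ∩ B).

By definition, P(A|B) = P(A ∩ B) / P(B)
So P(A ∩ B) = P(A|B) × P(B)
= 1/5 × 1/2
= 1/10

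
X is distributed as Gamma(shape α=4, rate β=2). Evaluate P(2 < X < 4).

P(2 < X < 4) = ∫_{2}^{4} f(x) dx
where f(x) = \frac{8 x^{3} e^{- 2 x}}{3}
= \frac{-379 + 71 e^{4}}{3 e^{8}}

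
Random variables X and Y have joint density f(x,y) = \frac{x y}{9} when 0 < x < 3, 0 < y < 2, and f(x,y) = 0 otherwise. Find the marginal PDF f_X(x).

f_X(x) = ∫_0^2 f(x,y) dy
= ∫_0^2 \frac{x y}{9} dy
= \frac{2 x}{9} for 0 < x < 3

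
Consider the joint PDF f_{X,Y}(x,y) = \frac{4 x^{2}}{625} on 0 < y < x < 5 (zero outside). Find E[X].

f_X(x) = ∫_0^x \frac{4 x^{2}}{625} dy = \frac{4 x^{3}}{625}
E[X] = ∫_0^5 x × (\frac{4 x^{3}}{625}) dx = 4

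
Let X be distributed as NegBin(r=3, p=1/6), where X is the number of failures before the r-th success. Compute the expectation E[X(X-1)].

E[X(X-1)] = E[X² - X] = E[X²] - E[X]
E[X] = 15
E[X²] = Var(X) + (E[X])² = 90 + (15)² = 315
E[X(X-1)] = 315 - 15 = 300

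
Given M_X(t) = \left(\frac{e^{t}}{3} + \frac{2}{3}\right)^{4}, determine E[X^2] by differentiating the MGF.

To find E[X^2], compute M^(2)(0):
M^(1)(t) = \frac{4 \left(\frac{e^{t}}{3} + \frac{2}{3}\right)^{3} e^{t}}{3}
M^(2)(t) = \frac{4 \left(\frac{e^{t}}{3} + \frac{2}{3}\right)^{3} e^{t}}{3} + \frac{4 \left(\frac{e^{t}}{3} + \frac{2}{3}\right)^{2} e^{2 t}}{3}
M^(2)(0) = \frac{8}{3}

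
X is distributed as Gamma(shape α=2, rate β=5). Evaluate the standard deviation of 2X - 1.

For X ~ Gamma(shape α=2, rate β=5):
Var(X) = \frac{2}{25}
SD(X) = √(Var(X)) = √(\frac{2}{25}) = \frac{\sqrt{2}}{5}
SD(2X - 1) = |2| × SD(X) = 2 × \frac{\sqrt{2}}{5} = \frac{2 \sqrt{2}}{5}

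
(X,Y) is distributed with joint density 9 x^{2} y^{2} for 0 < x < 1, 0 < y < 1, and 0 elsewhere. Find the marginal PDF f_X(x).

f_X(x) = ∫_0^1 f(x,y) dy
= ∫_0^1 9 x^{2} y^{2} dy
= 3 x^{2} for 0 < x < 1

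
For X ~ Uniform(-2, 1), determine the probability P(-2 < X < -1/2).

P(-2 < X < -1/2) = ∫_{-2}^{-1/2} f(x) dx
where f(x) = \frac{1}{3}
= \frac{1}{2}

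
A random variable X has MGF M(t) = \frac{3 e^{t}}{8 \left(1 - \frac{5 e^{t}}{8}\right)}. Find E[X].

To find E[X], compute M^(1)(0):
M^(1)(t) = \frac{3 e^{t}}{8 \left(1 - \frac{5 e^{t}}{8}\right)} + \frac{15 e^{2 t}}{64 \left(1 - \frac{5 e^{t}}{8}\right)^{2}}
M^(1)(0) = \frac{8}{3}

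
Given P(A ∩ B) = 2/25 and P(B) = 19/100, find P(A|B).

P(A|B) = P(A ∩ B) / P(B)
= (2/25) / (19/100)
= 8/19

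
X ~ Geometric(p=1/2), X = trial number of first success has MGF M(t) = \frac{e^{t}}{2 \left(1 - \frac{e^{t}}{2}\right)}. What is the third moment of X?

To find E[X^3], compute M^(3)(0):
M^(1)(t) = \frac{e^{t}}{2 \left(1 - \frac{e^{t}}{2}\right)} + \frac{e^{2 t}}{4 \left(1 - \frac{e^{t}}{2}\right)^{2}}
M^(2)(t) = \frac{e^{t}}{2 \left(1 - \frac{e^{t}}{2}\right)} + \frac{3 e^{2 t}}{4 \left(1 - \frac{e^{t}}{2}\right)^{2}} + \frac{e^{3 t}}{4 \left(1 - \frac{e^{t}}{2}\right)^{3}}
M^(3)(t) = \frac{e^{t}}{2 \left(1 - \frac{e^{t}}{2}\right)} + \frac{7 e^{2 t}}{4 \left(1 - \frac{e^{t}}{2}\right)^{2}} + \frac{3 e^{3 t}}{2 \left(1 - \frac{e^{t}}{2}\right)^{3}} + \frac{3 e^{4 t}}{8 \left(1 - \frac{e^{t}}{2}\right)^{4}}
M^(3)(0) = 26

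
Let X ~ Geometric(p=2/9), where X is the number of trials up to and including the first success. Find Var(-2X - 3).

For X ~ Geometric(p=2/9), where X is the number of trials up to and including the first success:
Var(X) = \frac{63}{4}
Var(-2X - 3) = (-2)² × Var(X) = 4 × \frac{63}{4} = 63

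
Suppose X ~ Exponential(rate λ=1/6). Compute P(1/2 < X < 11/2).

P(1/2 < X < 11/2) = ∫_{1/2}^{11/2} f(x) dx
where f(x) = \frac{e^{- \frac{x}{6}}}{6}
= - \frac{1 - e^{\frac{5}{6}}}{e^{\frac{11}{12}}}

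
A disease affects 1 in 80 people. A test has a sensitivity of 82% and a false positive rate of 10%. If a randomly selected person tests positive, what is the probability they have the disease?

Let D = the rare event, + = positive/flagged.
P(D) = 1/80
P(+|D) = 82/100 = 41/50
P(+|D') = 10/100 = 1/10
P(+) = P(+|D)P(D) + P(+|D')P(D')
     = \frac{41}{50} × \frac{1}{80} + \frac{1}{10} × \frac{79}{80}
     = \frac{109}{1000}
P(D|+) = P(+|D)P(D)/P(+) = \frac{41}{436}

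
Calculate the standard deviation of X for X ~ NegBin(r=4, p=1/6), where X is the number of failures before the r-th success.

For X ~ NegBin(r=4, p=1/6), where X is the number of failures before the r-th success:
Var(X) = 120
SD(X) = √(Var(X)) = √(120) = 2 \sqrt{30}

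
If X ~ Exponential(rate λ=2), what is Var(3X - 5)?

For X ~ Exponential(rate λ=2):
Var(X) = \frac{1}{4}
Var(3X - 5) = (3)² × Var(X) = 9 × \frac{1}{4} = \frac{9}{4}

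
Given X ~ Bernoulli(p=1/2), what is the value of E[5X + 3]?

For X ~ Bernoulli(p=1/2):
E[X] = \frac{1}{2}
E[5X + 3] = 5 × E[X] + 3 = \frac{11}{2}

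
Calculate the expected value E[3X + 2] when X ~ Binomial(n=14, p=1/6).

For X ~ Binomial(n=14, p=1/6):
E[X] = \frac{7}{3}
E[3X + 2] = 3 × E[X] + 2 = 9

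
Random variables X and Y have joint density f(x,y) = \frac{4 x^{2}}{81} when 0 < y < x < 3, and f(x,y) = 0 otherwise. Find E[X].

f_X(x) = ∫_0^x \frac{4 x^{2}}{81} dy = \frac{4 x^{3}}{81}
E[X] = ∫_0^3 x × (\frac{4 x^{3}}{81}) dx = \frac{12}{5}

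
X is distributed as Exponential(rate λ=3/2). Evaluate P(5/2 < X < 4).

P(5/2 < X < 4) = ∫_{5/2}^{4} f(x) dx
where f(x) = \frac{3 e^{- \frac{3 x}{2}}}{2}
= - \frac{1}{e^{6}} + e^{- \frac{15}{4}}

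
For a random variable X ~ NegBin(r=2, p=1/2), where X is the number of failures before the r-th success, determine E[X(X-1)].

E[X(X-1)] = E[X² - X] = E[X²] - E[X]
E[X] = 2
E[X²] = Var(X) + (E[X])² = 4 + (2)² = 8
E[X(X-1)] = 8 - 2 = 6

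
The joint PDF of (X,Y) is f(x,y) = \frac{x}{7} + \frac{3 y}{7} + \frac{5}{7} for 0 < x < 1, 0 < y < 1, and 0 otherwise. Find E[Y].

E[Y] = ∫_0^1 ∫_0^1 y × f(x,y) dx dy
= \frac{15}{28}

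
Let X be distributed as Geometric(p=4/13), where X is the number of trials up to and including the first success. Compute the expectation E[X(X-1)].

E[X(X-1)] = E[X² - X] = E[X²] - E[X]
E[X] = \frac{13}{4}
E[X²] = Var(X) + (E[X])² = \frac{117}{16} + (\frac{13}{4})² = \frac{143}{8}
E[X(X-1)] = \frac{143}{8} - \frac{13}{4} = \frac{117}{8}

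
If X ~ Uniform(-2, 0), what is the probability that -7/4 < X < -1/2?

P(-7/4 < X < -1/2) = ∫_{-7/4}^{-1/2} f(x) dx
where f(x) = \frac{1}{2}
= \frac{5}{8}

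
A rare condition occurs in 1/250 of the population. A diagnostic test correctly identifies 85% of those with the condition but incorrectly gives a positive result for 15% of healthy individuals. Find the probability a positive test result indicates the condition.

Let D = the rare event, + = positive/flagged.
P(D) = 1/250
P(+|D) = 85/100 = 17/20
P(+|D') = 15/100 = 3/20
P(+) = P(+|D)P(D) + P(+|D')P(D')
     = \frac{17}{20} × \frac{1}{250} + \frac{3}{20} × \frac{249}{250}
     = \frac{191}{1250}
P(D|+) = P(+|D)P(D)/P(+) = \frac{17}{764}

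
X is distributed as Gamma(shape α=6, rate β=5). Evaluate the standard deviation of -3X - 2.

For X ~ Gamma(shape α=6, rate β=5):
Var(X) = \frac{6}{25}
SD(X) = √(Var(X)) = √(\frac{6}{25}) = \frac{\sqrt{6}}{5}
SD(-3X - 2) = |-3| × SD(X) = 3 × \frac{\sqrt{6}}{5} = \frac{3 \sqrt{6}}{5}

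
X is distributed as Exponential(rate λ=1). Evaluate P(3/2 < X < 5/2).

P(3/2 < X < 5/2) = ∫_{3/2}^{5/2} f(x) dx
where f(x) = e^{- x}
= - \frac{1 - e}{e^{\frac{5}{2}}}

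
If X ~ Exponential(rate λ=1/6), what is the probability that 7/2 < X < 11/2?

P(7/2 < X < 11/2) = ∫_{7/2}^{11/2} f(x) dx
where f(x) = \frac{e^{- \frac{x}{6}}}{6}
= - \frac{1 - e^{\frac{1}{3}}}{e^{\frac{11}{12}}}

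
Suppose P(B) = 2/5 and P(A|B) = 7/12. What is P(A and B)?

By definition, P(A|B) = P(A ∩ B) / P(B)
So P(A ∩ B) = P(A|B) × P(B)
= 7/12 × 2/5
= 7/30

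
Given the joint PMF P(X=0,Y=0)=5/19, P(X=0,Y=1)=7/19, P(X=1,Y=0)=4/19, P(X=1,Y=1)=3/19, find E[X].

First find marginal of X:
P(X=0) = 12/19
P(X=1) = 7/19
E[X] = 0 × 12/19 + 1 × 7/19 = 7/19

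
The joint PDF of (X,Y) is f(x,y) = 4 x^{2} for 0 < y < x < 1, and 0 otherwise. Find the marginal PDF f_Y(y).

f_Y(y) = ∫_y^1 4 x^{2} dx = \frac{4}{3} - \frac{4 y^{3}}{3}
for 0 < y < 1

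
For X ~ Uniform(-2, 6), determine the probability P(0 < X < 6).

P(0 < X < 6) = ∫_{0}^{6} f(x) dx
where f(x) = \frac{1}{8}
= \frac{3}{4}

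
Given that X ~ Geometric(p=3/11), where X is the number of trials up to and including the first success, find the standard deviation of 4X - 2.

For X ~ Geometric(p=3/11), where X is the number of trials up to and including the first success:
Var(X) = \frac{88}{9}
SD(X) = √(Var(X)) = √(\frac{88}{9}) = \frac{2 \sqrt{22}}{3}
SD(4X - 2) = |4| × SD(X) = 4 × \frac{2 \sqrt{22}}{3} = \frac{8 \sqrt{22}}{3}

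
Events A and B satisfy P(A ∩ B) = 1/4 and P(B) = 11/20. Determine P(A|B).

P(A|B) = P(A ∩ B) / P(B)
= (1/4) / (11/20)
= 5/11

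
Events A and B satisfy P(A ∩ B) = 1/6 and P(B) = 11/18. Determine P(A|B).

P(A|B) = P(A ∩ B) / P(B)
= (1/6) / (11/18)
= 3/11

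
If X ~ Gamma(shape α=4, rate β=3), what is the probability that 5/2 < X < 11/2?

P(5/2 < X < 11/2) = ∫_{5/2}^{11/2} f(x) dx
where f(x) = \frac{27 x^{3} e^{- 3 x}}{2}
= \frac{-14437 + 1711 e^{9}}{16 e^{\frac{33}{2}}}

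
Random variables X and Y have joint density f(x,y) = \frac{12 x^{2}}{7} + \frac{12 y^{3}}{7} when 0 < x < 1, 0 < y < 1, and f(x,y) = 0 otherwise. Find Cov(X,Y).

E[XY] = ∫∫ xy × f(x,y) dx dy = \frac{27}{70}
E[X] = \frac{9}{14}
E[Y] = \frac{22}{35}
Cov(X,Y) = E[XY] - E[X]E[Y] = - \frac{9}{490}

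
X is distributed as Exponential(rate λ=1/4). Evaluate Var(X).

For X ~ Exponential(rate λ=1/4):
Var(X) = 16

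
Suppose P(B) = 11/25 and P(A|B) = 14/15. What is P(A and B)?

By definition, P(A|B) = P(A ∩ B) / P(B)
So P(A ∩ B) = P(A|B) × P(B)
= 14/15 × 11/25
= 154/375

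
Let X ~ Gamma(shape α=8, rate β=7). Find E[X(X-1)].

E[X(X-1)] = E[X² - X] = E[X²] - E[X]
E[X] = \frac{8}{7}
E[X²] = Var(X) + (E[X])² = \frac{8}{49} + (\frac{8}{7})² = \frac{72}{49}
E[X(X-1)] = \frac{72}{49} - \frac{8}{7} = \frac{16}{49}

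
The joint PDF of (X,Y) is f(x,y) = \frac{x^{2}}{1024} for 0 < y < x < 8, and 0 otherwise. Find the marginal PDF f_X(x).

f_X(x) = ∫_0^x \frac{x^{2}}{1024} dy = \frac{x^{3}}{1024}
for 0 < x < 8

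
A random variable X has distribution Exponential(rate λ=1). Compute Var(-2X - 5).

For X ~ Exponential(rate λ=1):
Var(X) = 1
Var(-2X - 5) = (-2)² × Var(X) = 4 × 1 = 4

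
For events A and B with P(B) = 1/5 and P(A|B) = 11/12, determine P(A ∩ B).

By definition, P(A|B) = P(A ∩ B) / P(B)
So P(A ∩ B) = P(A|B) × P(B)
= 11/12 × 1/5
= 11/60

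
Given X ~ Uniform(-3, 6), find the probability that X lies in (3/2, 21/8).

P(3/2 < X < 21/8) = ∫_{3/2}^{21/8} f(x) dx
where f(x) = \frac{1}{9}
= \frac{1}{8}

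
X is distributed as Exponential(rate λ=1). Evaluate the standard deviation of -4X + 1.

For X ~ Exponential(rate λ=1):
Var(X) = 1
SD(X) = √(Var(X)) = √(1) = 1
SD(-4X + 1) = |-4| × SD(X) = 4 × 1 = 4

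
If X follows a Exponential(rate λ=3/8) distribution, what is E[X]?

For X ~ Exponential(rate λ=3/8), the expected value is:
E[X] = \frac{8}{3}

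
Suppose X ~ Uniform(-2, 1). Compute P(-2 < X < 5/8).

P(-2 < X < 5/8) = ∫_{-2}^{5/8} f(x) dx
where f(x) = \frac{1}{3}
= \frac{7}{8}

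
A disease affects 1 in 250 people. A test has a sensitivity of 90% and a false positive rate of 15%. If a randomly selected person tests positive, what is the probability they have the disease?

Let D = the rare event, + = positive/flagged.
P(D) = 1/250
P(+|D) = 90/100 = 9/10
P(+|D') = 15/100 = 3/20
P(+) = P(+|D)P(D) + P(+|D')P(D')
     = \frac{9}{10} × \frac{1}{250} + \frac{3}{20} × \frac{249}{250}
     = \frac{153}{1000}
P(D|+) = P(+|D)P(D)/P(+) = \frac{2}{85}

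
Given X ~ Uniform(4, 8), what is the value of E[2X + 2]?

For X ~ Uniform(4, 8):
E[X] = 6
E[2X + 2] = 2 × E[X] + 2 = 14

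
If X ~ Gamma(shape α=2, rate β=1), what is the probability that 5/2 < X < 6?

P(5/2 < X < 6) = ∫_{5/2}^{6} f(x) dx
where f(x) = x e^{- x}
= - \frac{7}{e^{6}} + \frac{7}{2 e^{\frac{5}{2}}}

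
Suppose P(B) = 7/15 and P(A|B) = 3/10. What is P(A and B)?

By definition, P(A|B) = P(A ∩ B) / P(B)
So P(A ∩ B) = P(A|B) × P(B)
= 3/10 × 7/15
= 7/50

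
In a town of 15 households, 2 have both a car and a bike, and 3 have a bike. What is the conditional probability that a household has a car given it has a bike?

P(A ∩ B) = 2/15
P(B) = 3/15 = 1/5
P(A|B) = P(A ∩ B) / P(B) = (2/15) / (1/5) = 2/3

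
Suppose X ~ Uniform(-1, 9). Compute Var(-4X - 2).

For X ~ Uniform(-1, 9):
Var(X) = \frac{25}{3}
Var(-4X - 2) = (-4)² × Var(X) = 16 × \frac{25}{3} = \frac{400}{3}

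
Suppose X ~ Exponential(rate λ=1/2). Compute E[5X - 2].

For X ~ Exponential(rate λ=1/2):
E[X] = 2
E[5X - 2] = 5 × E[X] - 2 = 8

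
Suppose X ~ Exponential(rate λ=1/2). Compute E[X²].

Using the identity E[X²] = Var(X) + (E[X])²:
E[X] = 2
Var(X) = 4
E[X²] = 4 + (2)²
= 8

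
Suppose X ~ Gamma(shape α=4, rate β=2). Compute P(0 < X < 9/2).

P(0 < X < 9/2) = ∫_{0}^{9/2} f(x) dx
where f(x) = \frac{8 x^{3} e^{- 2 x}}{3}
= 1 - \frac{172}{e^{9}}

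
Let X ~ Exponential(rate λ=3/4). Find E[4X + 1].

For X ~ Exponential(rate λ=3/4):
E[X] = \frac{4}{3}
E[4X + 1] = 4 × E[X] + 1 = \frac{19}{3}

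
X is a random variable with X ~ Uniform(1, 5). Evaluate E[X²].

Using the identity E[X²] = Var(X) + (E[X])²:
E[X] = 3
Var(X) = \frac{4}{3}
E[X²] = \frac{4}{3} + (3)²
= \frac{31}{3}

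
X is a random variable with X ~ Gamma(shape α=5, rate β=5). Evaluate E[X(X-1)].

E[X(X-1)] = E[X² - X] = E[X²] - E[X]
E[X] = 1
E[X²] = Var(X) + (E[X])² = \frac{1}{5} + (1)² = \frac{6}{5}
E[X(X-1)] = \frac{6}{5} - 1 = \frac{1}{5}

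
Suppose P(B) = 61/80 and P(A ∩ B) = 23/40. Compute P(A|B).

P(A|B) = P(A ∩ B) / P(B)
= (23/40) / (61/80)
= 46/61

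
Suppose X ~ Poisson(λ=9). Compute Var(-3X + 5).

For X ~ Poisson(λ=9):
Var(X) = 9
Var(-3X + 5) = (-3)² × Var(X) = 9 × 9 = 81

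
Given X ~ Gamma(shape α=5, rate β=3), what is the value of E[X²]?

Using the identity E[X²] = Var(X) + (E[X])²:
E[X] = \frac{5}{3}
Var(X) = \frac{5}{9}
E[X²] = \frac{5}{9} + (\frac{5}{3})²
= \frac{10}{3}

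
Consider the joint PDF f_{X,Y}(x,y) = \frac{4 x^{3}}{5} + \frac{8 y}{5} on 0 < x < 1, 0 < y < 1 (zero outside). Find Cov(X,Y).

E[XY] = ∫∫ xy × f(x,y) dx dy = \frac{26}{75}
E[X] = \frac{14}{25}
E[Y] = \frac{19}{30}
Cov(X,Y) = E[XY] - E[X]E[Y] = - \frac{1}{125}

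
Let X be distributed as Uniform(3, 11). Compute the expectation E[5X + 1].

For X ~ Uniform(3, 11):
E[X] = 7
E[5X + 1] = 5 × E[X] + 1 = 36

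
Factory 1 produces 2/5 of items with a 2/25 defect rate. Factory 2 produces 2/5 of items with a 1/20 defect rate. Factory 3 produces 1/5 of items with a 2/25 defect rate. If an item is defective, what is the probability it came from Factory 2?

Using Bayes' theorem:
P(F1) = 2/5, P(D|F1) = 2/25
P(F2) = 2/5, P(D|F2) = 1/20
P(F3) = 1/5, P(D|F3) = 2/25
P(D) = P(D|F1)P(F1) + P(D|F2)P(F2) + P(D|F3)P(F3)
     = \frac{17}{250}
P(F2|D) = P(D|F2)P(F2) / P(D)
= \frac{5}{17}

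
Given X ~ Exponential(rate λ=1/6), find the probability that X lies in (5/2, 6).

P(5/2 < X < 6) = ∫_{5/2}^{6} f(x) dx
where f(x) = \frac{e^{- \frac{x}{6}}}{6}
= - \frac{1}{e} + e^{- \frac{5}{12}}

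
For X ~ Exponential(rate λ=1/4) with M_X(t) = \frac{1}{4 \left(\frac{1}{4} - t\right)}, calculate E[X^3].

To find E[X^3], compute M^(3)(0):
M^(1)(t) = \frac{1}{4 \left(\frac{1}{4} - t\right)^{2}}
M^(2)(t) = \frac{1}{2 \left(\frac{1}{4} - t\right)^{3}}
M^(3)(t) = \frac{3}{2 \left(\frac{1}{4} - t\right)^{4}}
M^(3)(0) = 384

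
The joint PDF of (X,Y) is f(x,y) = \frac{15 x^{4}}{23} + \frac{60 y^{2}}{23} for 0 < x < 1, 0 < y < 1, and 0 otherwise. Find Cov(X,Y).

E[XY] = ∫∫ xy × f(x,y) dx dy = \frac{35}{92}
E[X] = \frac{25}{46}
E[Y] = \frac{33}{46}
Cov(X,Y) = E[XY] - E[X]E[Y] = - \frac{5}{529}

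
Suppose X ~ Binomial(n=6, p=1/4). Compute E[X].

For X ~ Binomial(n=6, p=1/4), the expected value is:
E[X] = \frac{3}{2}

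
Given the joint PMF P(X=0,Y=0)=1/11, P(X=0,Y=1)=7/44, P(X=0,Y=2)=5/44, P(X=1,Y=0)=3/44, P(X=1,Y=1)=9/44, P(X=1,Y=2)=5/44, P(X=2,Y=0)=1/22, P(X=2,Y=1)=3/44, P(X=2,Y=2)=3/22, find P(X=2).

P(X=2) = P(X=2,Y=0) + P(X=2,Y=1) + P(X=2,Y=2)
= 1/22 + 3/44 + 3/22
= 1/4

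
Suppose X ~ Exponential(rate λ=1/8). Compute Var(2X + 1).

For X ~ Exponential(rate λ=1/8):
Var(X) = 64
Var(2X + 1) = (2)² × Var(X) = 4 × 64 = 256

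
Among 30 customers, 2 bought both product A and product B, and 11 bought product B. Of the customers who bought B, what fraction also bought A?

P(A ∩ B) = 2/30 = 1/15
P(B) = 11/30
P(A|B) = P(A ∩ B) / P(B) = (1/15) / (11/30) = 2/11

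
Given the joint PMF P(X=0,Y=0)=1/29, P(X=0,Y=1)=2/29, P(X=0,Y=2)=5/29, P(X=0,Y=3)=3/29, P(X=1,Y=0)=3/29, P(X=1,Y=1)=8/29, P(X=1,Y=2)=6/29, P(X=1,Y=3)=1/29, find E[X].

First find marginal of X:
P(X=0) = 11/29
P(X=1) = 18/29
E[X] = 0 × 11/29 + 1 × 18/29 = 18/29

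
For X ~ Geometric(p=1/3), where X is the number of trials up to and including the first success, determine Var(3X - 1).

For X ~ Geometric(p=1/3), where X is the number of trials up to and including the first success:
Var(X) = 6
Var(3X - 1) = (3)² × Var(X) = 9 × 6 = 54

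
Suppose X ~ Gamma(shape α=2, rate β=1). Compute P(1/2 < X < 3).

P(1/2 < X < 3) = ∫_{1/2}^{3} f(x) dx
where f(x) = x e^{- x}
= - \frac{4}{e^{3}} + \frac{3}{2 e^{\frac{1}{2}}}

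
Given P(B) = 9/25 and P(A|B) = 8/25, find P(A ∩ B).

By definition, P(A|B) = P(A ∩ B) / P(B)
So P(A ∩ B) = P(A|B) × P(B)
= 8/25 × 9/25
= 72/625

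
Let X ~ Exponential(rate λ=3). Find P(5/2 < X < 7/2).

P(5/2 < X < 7/2) = ∫_{5/2}^{7/2} f(x) dx
where f(x) = 3 e^{- 3 x}
= - \frac{1 - e^{3}}{e^{\frac{21}{2}}}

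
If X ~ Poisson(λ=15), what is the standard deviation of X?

For X ~ Poisson(λ=15):
Var(X) = 15
SD(X) = √(Var(X)) = √(15) = \sqrt{15}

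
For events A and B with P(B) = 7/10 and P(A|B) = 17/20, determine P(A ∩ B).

By definition, P(A|B) = P(A ∩ B) / P(B)
So P(A ∩ B) = P(A|B) × P(B)
= 17/20 × 7/10
= 119/200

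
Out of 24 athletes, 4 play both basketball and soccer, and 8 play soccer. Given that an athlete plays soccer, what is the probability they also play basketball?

P(A ∩ B) = 4/24 = 1/6
P(B) = 8/24 = 1/3
P(A|B) = P(A ∩ B) / P(B) = (1/6) / (1/3) = 1/2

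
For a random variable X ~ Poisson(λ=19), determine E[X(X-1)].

E[X(X-1)] = E[X² - X] = E[X²] - E[X]
E[X] = 19
E[X²] = Var(X) + (E[X])² = 19 + (19)² = 380
E[X(X-1)] = 380 - 19 = 361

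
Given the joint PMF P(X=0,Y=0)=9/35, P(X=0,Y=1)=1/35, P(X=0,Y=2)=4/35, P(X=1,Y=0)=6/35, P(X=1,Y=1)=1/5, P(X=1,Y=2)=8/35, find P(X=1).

P(X=1) = P(X=1,Y=0) + P(X=1,Y=1) + P(X=1,Y=2)
= 6/35 + 1/5 + 8/35
= 3/5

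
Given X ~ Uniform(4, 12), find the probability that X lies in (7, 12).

P(7 < X < 12) = ∫_{7}^{12} f(x) dx
where f(x) = \frac{1}{8}
= \frac{5}{8}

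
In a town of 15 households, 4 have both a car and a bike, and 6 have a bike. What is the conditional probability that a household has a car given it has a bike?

P(A ∩ B) = 4/15
P(B) = 6/15 = 2/5
P(A|B) = P(A ∩ B) / P(B) = (4/15) / (2/5) = 2/3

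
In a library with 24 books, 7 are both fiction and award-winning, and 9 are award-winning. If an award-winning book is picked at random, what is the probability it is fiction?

P(A ∩ B) = 7/24
P(B) = 9/24 = 3/8
P(A|B) = P(A ∩ B) / P(B) = (7/24) / (3/8) = 7/9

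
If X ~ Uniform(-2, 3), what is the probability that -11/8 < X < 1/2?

P(-11/8 < X < 1/2) = ∫_{-11/8}^{1/2} f(x) dx
where f(x) = \frac{1}{5}
= \frac{3}{8}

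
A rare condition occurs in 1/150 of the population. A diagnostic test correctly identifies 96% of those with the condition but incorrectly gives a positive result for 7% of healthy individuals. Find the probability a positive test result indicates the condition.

Let D = the rare event, + = positive/flagged.
P(D) = 1/150
P(+|D) = 96/100 = 24/25
P(+|D') = 7/100
P(+) = P(+|D)P(D) + P(+|D')P(D')
     = \frac{24}{25} × \frac{1}{150} + \frac{7}{100} × \frac{149}{150}
     = \frac{1139}{15000}
P(D|+) = P(+|D)P(D)/P(+) = \frac{96}{1139}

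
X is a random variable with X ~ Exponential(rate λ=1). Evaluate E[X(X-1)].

E[X(X-1)] = E[X² - X] = E[X²] - E[X]
E[X] = 1
E[X²] = Var(X) + (E[X])² = 1 + (1)² = 2
E[X(X-1)] = 2 - 1 = 1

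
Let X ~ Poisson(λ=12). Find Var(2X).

For X ~ Poisson(λ=12):
Var(X) = 12
Var(2X) = (2)² × Var(X) = 4 × 12 = 48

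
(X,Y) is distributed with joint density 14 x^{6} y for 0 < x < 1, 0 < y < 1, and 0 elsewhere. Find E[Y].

E[Y] = ∫_0^1 ∫_0^1 y × f(x,y) dx dy
= \frac{2}{3}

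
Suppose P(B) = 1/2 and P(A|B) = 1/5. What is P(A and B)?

By definition, P(A|B) = P(A ∩ B) / P(B)
So P(A ∩ B) = P(A|B) × P(B)
= 1/5 × 1/2
= 1/10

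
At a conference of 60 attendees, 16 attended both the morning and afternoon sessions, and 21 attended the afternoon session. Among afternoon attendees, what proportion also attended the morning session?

P(A ∩ B) = 16/60 = 4/15
P(B) = 21/60 = 7/20
P(A|B) = P(A ∩ B) / P(B) = (4/15) / (7/20) = 16/21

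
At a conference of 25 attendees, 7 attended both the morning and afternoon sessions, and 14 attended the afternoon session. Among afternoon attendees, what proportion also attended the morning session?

P(A ∩ B) = 7/25
P(B) = 14/25
P(A|B) = P(A ∩ B) / P(B) = (7/25) / (14/25) = 1/2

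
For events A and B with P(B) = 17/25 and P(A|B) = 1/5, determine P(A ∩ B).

By definition, P(A|B) = P(A ∩ B) / P(B)
So P(A ∩ B) = P(A|B) × P(B)
= 1/5 × 17/25
= 17/125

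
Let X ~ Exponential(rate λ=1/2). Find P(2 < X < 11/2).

P(2 < X < 11/2) = ∫_{2}^{11/2} f(x) dx
where f(x) = \frac{e^{- \frac{x}{2}}}{2}
= - \frac{1}{e^{\frac{11}{4}}} + e^{-1}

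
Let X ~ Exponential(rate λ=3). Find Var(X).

For X ~ Exponential(rate λ=3):
Var(X) = \frac{1}{9}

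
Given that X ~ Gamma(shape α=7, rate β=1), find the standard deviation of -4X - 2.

For X ~ Gamma(shape α=7, rate β=1):
Var(X) = 7
SD(X) = √(Var(X)) = √(7) = \sqrt{7}
SD(-4X - 2) = |-4| × SD(X) = 4 × \sqrt{7} = 4 \sqrt{7}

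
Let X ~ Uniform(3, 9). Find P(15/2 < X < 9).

P(15/2 < X < 9) = ∫_{15/2}^{9} f(x) dx
where f(x) = \frac{1}{6}
= \frac{1}{4}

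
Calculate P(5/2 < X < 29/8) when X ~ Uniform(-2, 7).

P(5/2 < X < 29/8) = ∫_{5/2}^{29/8} f(x) dx
where f(x) = \frac{1}{9}
= \frac{1}{8}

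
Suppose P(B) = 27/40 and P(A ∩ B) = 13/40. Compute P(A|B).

P(A|B) = P(A ∩ B) / P(B)
= (13/40) / (27/40)
= 13/27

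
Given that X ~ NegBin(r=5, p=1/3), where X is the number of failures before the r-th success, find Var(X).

For X ~ NegBin(r=5, p=1/3), where X is the number of failures before the r-th success:
Var(X) = 30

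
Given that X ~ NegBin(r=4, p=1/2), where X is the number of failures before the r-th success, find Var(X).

For X ~ NegBin(r=4, p=1/2), where X is the number of failures before the r-th success:
Var(X) = 8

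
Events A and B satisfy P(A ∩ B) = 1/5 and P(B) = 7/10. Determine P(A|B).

P(A|B) = P(A ∩ B) / P(B)
= (1/5) / (7/10)
= 2/7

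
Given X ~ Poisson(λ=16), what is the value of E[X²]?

Using the identity E[X²] = Var(X) + (E[X])²:
E[X] = 16
Var(X) = 16
E[X²] = 16 + (16)²
= 272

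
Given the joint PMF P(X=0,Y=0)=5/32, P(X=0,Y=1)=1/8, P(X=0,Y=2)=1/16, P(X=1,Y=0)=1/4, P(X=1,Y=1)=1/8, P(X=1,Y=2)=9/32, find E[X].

First find marginal of X:
P(X=0) = 11/32
P(X=1) = 21/32
E[X] = 0 × 11/32 + 1 × 21/32 = 21/32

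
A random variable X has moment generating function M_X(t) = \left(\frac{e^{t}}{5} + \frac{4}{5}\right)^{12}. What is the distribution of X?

The MGF M(t) = \left(\frac{e^{t}}{5} + \frac{4}{5}\right)^{12} is the standard form for the Binomial distribution.
Comparing with the known MGF formula identifies: Binomial(n=12, p=1/5)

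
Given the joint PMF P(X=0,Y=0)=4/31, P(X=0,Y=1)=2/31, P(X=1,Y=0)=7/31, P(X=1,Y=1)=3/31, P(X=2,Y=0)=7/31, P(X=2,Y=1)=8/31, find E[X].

First find marginal of X:
P(X=0) = 6/31
P(X=1) = 10/31
P(X=2) = 15/31
E[X] = 0 × 6/31 + 1 × 10/31 + 2 × 15/31 = 40/31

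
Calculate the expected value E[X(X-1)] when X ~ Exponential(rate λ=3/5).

E[X(X-1)] = E[X² - X] = E[X²] - E[X]
E[X] = \frac{5}{3}
E[X²] = Var(X) + (E[X])² = \frac{25}{9} + (\frac{5}{3})² = \frac{50}{9}
E[X(X-1)] = \frac{50}{9} - \frac{5}{3} = \frac{35}{9}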